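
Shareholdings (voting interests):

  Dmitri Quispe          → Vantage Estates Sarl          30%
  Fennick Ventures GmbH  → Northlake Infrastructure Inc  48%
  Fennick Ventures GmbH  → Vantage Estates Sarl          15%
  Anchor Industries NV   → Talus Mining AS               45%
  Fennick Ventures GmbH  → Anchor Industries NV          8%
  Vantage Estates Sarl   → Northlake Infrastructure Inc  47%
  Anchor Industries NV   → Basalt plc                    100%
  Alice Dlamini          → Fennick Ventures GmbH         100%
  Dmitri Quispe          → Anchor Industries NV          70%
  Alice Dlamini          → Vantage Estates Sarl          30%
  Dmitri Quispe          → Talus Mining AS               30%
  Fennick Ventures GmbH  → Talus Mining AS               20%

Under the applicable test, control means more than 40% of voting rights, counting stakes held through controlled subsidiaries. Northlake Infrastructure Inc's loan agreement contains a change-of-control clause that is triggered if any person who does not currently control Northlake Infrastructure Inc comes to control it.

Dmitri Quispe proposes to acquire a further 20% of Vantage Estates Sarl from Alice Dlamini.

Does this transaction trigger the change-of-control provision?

Yes

The purchase adds only to Dmitri's holdings (Alice's stake shrinks), so Dmitri is the only person who could newly come to control Northlake.
Dmitri holds 70% of Anchor, so Dmitri controls Anchor.
Anchor and Dmitri together hold 45% + 30% = 75% of Talus, so Dmitri controls Talus.
Anchor holds 100% of Basalt, so Dmitri controls Basalt.
Neither Dmitri nor any entity Dmitri controls holds any voting interest in Northlake.
So before the transaction, Dmitri does not control Northlake.
After the purchase, Dmitri's direct stake in Vantage rises to 30% + 20% = 50%, and Alice's stake falls to 10%.
Dmitri holds 50% of Vantage, so Dmitri controls Vantage.
Vantage holds 47% of Northlake, so Dmitri controls Northlake.
Dmitri did not control Northlake before and does after, so the clause is triggered.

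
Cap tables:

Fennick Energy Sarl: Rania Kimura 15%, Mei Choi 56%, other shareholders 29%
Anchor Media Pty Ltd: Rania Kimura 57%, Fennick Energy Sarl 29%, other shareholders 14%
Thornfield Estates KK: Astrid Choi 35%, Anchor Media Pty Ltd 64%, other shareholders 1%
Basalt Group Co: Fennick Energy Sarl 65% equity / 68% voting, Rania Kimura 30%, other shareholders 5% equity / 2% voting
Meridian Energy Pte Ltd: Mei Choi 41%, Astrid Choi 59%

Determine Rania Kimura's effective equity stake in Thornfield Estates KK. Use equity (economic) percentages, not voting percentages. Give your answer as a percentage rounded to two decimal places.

39.26%

Rania reaches Thornfield along 2 paths.
Via Anchor: 57% × 64% = 36.48%.
Via Fennick → Anchor: 15% × 29% × 64% = 2.784%.
Total: 36.48% + 2.784% = 39.264%.
Rounded: 39.26%.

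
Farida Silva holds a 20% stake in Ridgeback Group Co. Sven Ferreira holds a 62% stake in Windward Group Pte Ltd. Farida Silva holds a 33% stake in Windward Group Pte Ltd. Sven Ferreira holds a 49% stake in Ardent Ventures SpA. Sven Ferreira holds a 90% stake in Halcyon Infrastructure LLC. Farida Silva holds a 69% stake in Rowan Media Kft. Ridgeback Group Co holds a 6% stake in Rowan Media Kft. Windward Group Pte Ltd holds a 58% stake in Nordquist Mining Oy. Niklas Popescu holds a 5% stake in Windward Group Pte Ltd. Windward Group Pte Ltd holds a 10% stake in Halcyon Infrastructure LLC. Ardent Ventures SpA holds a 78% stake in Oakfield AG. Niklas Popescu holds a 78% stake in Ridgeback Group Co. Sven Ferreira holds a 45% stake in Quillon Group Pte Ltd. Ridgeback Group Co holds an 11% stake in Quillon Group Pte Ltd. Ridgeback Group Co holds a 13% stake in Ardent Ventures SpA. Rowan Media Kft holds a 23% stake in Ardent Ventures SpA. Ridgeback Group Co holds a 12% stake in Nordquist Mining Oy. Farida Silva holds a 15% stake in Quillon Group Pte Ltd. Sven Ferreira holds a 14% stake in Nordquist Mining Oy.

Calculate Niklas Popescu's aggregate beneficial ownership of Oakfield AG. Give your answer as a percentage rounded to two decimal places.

8.75%

Niklas reaches Oakfield along 2 paths.
Via Ridgeback → Rowan → Ardent: 78% × 6% × 23% × 78% = 0.839592%.
Via Ridgeback → Ardent: 78% × 13% × 78% = 7.9092%.
Total: 0.839592% + 7.9092% = 8.748792%.
Rounded: 8.75%.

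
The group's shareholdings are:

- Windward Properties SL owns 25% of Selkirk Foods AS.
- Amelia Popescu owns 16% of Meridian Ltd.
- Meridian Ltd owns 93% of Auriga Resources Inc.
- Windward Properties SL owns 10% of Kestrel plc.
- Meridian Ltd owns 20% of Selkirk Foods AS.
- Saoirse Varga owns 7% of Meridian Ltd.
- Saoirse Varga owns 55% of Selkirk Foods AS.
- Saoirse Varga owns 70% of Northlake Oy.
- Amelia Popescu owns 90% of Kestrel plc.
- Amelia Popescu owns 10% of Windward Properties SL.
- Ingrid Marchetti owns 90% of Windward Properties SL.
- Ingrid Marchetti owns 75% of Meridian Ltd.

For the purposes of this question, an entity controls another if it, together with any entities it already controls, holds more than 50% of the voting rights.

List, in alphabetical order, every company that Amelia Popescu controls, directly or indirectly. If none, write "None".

Kestrel plc

Amelia holds 90% of Kestrel, so Amelia controls Kestrel.
No other company's threshold is met.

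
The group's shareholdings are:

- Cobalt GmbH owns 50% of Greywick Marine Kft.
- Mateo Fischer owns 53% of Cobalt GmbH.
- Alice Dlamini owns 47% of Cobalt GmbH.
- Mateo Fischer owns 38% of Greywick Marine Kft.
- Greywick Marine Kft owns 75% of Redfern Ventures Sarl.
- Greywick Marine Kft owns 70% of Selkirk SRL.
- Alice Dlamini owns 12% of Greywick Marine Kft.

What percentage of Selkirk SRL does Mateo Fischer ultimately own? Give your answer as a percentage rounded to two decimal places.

Mateo reaches Selkirk along 2 paths.
Via Greywick: 38% × 70% = 26.6%.
Via Cobalt → Greywick: 53% × 50% × 70% = 18.55%.
Total: 26.6% + 18.55% = 45.15%.

45.15%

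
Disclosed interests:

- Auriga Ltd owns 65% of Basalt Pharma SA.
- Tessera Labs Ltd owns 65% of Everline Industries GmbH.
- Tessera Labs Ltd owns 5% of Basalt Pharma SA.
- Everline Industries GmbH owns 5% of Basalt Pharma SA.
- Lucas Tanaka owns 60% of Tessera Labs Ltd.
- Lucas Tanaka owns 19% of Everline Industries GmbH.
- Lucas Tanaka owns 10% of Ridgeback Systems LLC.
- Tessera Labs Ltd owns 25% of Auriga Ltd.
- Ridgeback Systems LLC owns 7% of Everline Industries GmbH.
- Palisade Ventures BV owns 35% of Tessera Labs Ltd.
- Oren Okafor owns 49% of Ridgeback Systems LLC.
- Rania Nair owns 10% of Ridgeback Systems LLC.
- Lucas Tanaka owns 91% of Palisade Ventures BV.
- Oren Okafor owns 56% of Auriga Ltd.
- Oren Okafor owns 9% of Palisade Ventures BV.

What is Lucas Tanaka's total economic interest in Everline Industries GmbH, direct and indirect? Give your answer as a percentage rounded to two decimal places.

79.40%

Lucas reaches Everline along 4 paths.
Via Palisade → Tessera: 91% × 35% × 65% = 20.7025%.
Via Tessera: 60% × 65% = 39%.
Direct stake: 19% = 19%.
Via Ridgeback: 10% × 7% = 0.7%.
Total: 20.7025% + 39% + 19% + 0.7% = 79.4025%.
Rounded: 79.40%.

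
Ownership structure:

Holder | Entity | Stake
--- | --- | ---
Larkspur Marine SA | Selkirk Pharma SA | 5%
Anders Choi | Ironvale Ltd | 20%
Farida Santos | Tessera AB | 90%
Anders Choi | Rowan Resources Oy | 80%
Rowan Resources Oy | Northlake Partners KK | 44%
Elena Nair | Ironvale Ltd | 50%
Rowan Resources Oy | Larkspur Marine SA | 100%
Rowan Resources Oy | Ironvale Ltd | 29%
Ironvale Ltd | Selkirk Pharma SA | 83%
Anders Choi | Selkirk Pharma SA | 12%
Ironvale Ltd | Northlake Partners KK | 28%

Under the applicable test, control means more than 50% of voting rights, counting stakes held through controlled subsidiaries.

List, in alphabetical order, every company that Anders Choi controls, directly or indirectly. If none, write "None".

Anders holds 80% of Rowan, so Anders controls Rowan.
Rowan holds 100% of Larkspur, so Anders controls Larkspur.
No other company's threshold is met.

Larkspur Marine SA, Rowan Resources Oy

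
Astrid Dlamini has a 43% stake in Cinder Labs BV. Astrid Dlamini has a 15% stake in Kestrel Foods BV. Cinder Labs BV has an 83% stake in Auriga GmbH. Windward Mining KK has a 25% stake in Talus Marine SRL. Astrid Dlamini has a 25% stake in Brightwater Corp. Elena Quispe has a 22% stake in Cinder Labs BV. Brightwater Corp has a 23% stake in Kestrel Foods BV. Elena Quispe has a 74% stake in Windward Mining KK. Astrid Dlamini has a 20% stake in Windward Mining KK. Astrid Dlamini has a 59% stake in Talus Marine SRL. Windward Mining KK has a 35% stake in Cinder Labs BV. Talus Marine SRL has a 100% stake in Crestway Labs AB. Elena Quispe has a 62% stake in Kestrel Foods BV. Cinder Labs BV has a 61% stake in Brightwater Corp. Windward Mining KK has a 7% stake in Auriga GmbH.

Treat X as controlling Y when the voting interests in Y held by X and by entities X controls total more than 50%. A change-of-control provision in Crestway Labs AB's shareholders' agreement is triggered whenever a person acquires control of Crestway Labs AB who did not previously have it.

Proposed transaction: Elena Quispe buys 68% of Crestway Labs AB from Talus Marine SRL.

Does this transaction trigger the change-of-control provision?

Yes

The purchase adds only to Elena's holdings (Talus's stake shrinks), so Elena is the only person who could newly come to control Crestway.
Elena holds 74% of Windward, so Elena controls Windward.
Windward and Elena together hold 35% + 22% = 57% of Cinder, so Elena controls Cinder.
Cinder and Windward together hold 83% + 7% = 90% of Auriga, so Elena controls Auriga.
Cinder holds 61% of Brightwater, so Elena controls Brightwater.
Brightwater and Elena together hold 23% + 62% = 85% of Kestrel, so Elena controls Kestrel.
Neither Elena nor any entity Elena controls holds any voting interest in Crestway.
So before the transaction, Elena does not control Crestway.
After the purchase, Elena holds 68% of Crestway directly, and Talus's stake falls to 32%.
Elena holds 68% of Crestway, so Elena controls Crestway.
Elena did not control Crestway before and does after, so the clause is triggered.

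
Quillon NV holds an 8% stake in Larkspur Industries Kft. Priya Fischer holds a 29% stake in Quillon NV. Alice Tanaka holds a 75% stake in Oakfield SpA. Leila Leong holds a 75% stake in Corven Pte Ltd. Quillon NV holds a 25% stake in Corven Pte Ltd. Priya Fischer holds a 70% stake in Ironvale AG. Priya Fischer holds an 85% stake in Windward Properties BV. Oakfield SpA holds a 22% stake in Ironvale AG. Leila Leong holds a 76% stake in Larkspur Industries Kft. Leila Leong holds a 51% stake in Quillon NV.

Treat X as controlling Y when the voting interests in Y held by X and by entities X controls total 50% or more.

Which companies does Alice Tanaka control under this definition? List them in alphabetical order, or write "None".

Oakfield SpA

Alice holds 75% of Oakfield, so Alice controls Oakfield.
No other company's threshold is met.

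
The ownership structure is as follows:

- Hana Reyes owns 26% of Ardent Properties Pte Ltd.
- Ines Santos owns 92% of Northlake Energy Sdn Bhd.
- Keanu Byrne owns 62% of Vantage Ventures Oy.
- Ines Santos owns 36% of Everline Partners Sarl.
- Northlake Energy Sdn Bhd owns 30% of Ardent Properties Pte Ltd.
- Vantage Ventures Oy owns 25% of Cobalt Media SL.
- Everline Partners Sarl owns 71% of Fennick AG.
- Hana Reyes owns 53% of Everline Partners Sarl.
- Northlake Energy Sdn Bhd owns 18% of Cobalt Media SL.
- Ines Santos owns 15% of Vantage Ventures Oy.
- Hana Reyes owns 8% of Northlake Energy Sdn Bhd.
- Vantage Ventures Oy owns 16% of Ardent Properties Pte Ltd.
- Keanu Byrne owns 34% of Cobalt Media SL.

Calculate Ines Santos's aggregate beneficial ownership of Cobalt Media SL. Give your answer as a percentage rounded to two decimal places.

20.31%

Ines reaches Cobalt along 2 paths.
Via Northlake: 92% × 18% = 16.56%.
Via Vantage: 15% × 25% = 3.75%.
Total: 16.56% + 3.75% = 20.31%.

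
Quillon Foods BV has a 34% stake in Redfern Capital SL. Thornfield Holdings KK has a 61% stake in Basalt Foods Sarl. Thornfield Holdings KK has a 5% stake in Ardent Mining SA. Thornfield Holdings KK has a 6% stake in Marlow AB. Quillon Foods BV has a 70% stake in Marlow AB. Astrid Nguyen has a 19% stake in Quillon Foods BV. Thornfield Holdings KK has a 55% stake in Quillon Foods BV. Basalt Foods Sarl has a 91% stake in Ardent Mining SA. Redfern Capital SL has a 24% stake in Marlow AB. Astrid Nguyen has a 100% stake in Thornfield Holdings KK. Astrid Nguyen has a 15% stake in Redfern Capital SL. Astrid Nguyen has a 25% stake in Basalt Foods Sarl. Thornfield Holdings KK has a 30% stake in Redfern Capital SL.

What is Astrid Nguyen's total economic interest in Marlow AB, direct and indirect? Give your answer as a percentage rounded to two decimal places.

Astrid reaches Marlow along 7 paths.
Via Thornfield: 100% × 6% = 6%.
Via Quillon → Redfern: 19% × 34% × 24% = 1.5504%.
Via Thornfield → Quillon → Redfern: 100% × 55% × 34% × 24% = 4.488%.
Via Thornfield → Redfern: 100% × 30% × 24% = 7.2%.
Via Redfern: 15% × 24% = 3.6%.
Via Quillon: 19% × 70% = 13.3%.
Via Thornfield → Quillon: 100% × 55% × 70% = 38.5%.
Total: 6% + 1.5504% + 4.488% + 7.2% + 3.6% + 13.3% + 38.5% = 74.6384%.
Rounded: 74.64%.

74.64%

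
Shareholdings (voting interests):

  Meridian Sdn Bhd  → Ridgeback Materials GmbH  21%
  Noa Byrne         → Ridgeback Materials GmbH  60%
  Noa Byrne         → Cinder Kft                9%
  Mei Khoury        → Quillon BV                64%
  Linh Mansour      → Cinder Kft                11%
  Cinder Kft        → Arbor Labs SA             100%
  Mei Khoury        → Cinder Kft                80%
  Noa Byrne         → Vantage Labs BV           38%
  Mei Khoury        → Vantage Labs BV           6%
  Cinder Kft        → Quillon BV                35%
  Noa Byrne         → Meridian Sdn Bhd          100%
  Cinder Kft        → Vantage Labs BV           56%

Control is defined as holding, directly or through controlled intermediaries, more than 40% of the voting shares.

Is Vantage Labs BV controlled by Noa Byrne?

No

Noa holds 100% of Meridian, so Noa controls Meridian.
Noa and Meridian together hold 60% + 21% = 81% of Ridgeback, so Noa controls Ridgeback.
In Vantage, Noa's side holds only 38%, not > 40%.
So Noa does not control Vantage.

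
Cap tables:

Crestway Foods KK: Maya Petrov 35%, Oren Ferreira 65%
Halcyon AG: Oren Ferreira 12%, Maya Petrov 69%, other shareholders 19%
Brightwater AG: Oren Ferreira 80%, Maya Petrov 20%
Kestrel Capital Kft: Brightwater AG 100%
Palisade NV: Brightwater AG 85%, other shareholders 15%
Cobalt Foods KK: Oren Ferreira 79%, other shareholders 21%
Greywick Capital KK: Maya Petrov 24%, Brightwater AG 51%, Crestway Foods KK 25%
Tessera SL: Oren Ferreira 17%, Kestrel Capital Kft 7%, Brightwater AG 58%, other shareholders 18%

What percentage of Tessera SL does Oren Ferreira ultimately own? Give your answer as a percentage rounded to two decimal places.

69.00%

Oren reaches Tessera along 3 paths.
Direct stake: 17% = 17%.
Via Brightwater → Kestrel: 80% × 100% × 7% = 5.6%.
Via Brightwater: 80% × 58% = 46.4%.
Total: 17% + 5.6% + 46.4% = 69%.
Rounded: 69.00%.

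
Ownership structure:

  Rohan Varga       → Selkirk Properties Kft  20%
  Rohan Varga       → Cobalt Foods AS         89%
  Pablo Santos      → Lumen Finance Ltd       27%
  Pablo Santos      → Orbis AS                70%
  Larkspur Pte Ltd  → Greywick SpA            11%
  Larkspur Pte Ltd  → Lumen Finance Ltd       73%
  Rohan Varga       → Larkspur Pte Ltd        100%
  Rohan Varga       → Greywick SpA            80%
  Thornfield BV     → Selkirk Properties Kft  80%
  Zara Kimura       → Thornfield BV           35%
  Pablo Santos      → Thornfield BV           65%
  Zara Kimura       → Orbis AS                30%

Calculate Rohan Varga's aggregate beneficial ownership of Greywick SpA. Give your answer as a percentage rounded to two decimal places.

91.00%

Rohan reaches Greywick along 2 paths.
Direct stake: 80% = 80%.
Via Larkspur: 100% × 11% = 11%.
Total: 80% + 11% = 91%.
Rounded: 91.00%.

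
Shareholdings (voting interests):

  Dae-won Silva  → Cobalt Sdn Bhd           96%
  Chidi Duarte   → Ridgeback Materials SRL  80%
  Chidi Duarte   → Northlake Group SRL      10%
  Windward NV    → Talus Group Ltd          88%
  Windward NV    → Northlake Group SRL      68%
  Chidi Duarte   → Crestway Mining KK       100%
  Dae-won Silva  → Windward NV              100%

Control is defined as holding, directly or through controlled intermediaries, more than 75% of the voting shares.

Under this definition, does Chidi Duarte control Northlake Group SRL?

No

Chidi holds 80% of Ridgeback, so Chidi controls Ridgeback.
Chidi holds 100% of Crestway, so Chidi controls Crestway.
In Northlake, Chidi's side holds only 10%, not > 75%.
So Chidi does not control Northlake.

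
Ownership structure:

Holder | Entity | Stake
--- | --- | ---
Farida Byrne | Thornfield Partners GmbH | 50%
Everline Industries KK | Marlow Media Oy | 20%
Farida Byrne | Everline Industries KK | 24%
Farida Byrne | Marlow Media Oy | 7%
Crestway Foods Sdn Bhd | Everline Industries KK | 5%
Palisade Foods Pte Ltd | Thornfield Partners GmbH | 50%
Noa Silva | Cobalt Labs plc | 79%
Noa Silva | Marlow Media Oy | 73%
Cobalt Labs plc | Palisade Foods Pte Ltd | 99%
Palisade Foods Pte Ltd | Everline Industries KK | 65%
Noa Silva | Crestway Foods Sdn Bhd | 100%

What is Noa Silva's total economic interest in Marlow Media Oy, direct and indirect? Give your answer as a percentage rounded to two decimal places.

Noa reaches Marlow along 3 paths.
Via Cobalt → Palisade → Everline: 79% × 99% × 65% × 20% = 10.1673%.
Via Crestway → Everline: 100% × 5% × 20% = 1%.
Direct stake: 73% = 73%.
Total: 10.1673% + 1% + 73% = 84.1673%.
Rounded: 84.17%.

84.17%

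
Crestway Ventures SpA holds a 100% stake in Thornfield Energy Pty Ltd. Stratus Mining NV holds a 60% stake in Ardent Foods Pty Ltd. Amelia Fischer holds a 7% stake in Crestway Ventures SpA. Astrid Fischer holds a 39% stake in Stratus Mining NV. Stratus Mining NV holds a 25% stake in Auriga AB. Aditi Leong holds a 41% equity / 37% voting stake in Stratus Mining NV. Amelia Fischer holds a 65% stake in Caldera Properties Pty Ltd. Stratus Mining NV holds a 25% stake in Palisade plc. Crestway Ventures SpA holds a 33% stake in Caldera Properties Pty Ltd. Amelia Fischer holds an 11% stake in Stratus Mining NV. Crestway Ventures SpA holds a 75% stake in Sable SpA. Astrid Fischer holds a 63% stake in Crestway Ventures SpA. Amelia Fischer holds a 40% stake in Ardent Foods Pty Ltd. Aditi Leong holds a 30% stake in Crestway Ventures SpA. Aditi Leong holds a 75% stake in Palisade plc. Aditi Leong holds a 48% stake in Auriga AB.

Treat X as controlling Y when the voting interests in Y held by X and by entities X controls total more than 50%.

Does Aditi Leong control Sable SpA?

No

Aditi holds 75% of Palisade, so Aditi controls Palisade.
Neither Aditi nor any entity Aditi controls holds any voting interest in Sable.
So Aditi does not control Sable.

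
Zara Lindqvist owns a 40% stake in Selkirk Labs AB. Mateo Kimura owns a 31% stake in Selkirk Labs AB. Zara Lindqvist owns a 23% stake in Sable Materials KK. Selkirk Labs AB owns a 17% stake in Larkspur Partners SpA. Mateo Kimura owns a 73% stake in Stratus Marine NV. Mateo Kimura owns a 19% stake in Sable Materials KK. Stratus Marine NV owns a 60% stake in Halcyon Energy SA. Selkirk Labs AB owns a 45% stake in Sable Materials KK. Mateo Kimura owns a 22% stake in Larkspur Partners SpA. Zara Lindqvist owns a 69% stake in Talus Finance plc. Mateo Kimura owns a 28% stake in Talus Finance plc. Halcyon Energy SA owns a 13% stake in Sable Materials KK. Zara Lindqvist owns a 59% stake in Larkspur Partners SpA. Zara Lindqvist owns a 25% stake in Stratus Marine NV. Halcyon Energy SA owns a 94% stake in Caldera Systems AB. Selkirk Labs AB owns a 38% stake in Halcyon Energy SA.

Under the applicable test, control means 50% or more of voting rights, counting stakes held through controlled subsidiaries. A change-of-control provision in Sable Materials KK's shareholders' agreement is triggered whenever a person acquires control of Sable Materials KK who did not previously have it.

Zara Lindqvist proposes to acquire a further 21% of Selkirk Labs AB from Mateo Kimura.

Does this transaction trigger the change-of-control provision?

Yes

The purchase adds only to Zara's holdings (Mateo's stake shrinks), so Zara is the only person who could newly come to control Sable.
Zara holds 69% of Talus, so Zara controls Talus.
Zara holds 59% of Larkspur, so Zara controls Larkspur.
In Sable, Zara's side holds only 23%, not ≥ 50%.
So before the transaction, Zara does not control Sable.
After the purchase, Zara's direct stake in Selkirk rises to 40% + 21% = 61%, and Mateo's stake falls to 10%.
Zara holds 61% of Selkirk, so Zara controls Selkirk.
Selkirk and Zara together hold 45% + 23% = 68% of Sable, so Zara controls Sable.
Zara did not control Sable before and does after, so the clause is triggered.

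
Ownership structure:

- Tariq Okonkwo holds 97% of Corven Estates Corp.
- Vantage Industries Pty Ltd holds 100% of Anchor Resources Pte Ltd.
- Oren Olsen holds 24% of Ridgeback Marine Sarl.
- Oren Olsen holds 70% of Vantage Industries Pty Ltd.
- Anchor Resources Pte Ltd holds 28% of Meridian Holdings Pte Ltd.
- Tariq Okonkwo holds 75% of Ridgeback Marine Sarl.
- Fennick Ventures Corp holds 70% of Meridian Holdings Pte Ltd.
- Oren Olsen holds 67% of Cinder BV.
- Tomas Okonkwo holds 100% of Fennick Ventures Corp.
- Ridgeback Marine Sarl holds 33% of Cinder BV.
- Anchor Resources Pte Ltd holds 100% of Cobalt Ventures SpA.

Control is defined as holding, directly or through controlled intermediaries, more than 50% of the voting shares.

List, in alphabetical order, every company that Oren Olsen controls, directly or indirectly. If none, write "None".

Oren holds 70% of Vantage, so Oren controls Vantage.
Oren holds 67% of Cinder, so Oren controls Cinder.
Vantage holds 100% of Anchor, so Oren controls Anchor.
Anchor holds 100% of Cobalt, so Oren controls Cobalt.
No other company's threshold is met.

Anchor Resources Pte Ltd, Cinder BV, Cobalt Ventures SpA, Vantage Industries Pty Ltd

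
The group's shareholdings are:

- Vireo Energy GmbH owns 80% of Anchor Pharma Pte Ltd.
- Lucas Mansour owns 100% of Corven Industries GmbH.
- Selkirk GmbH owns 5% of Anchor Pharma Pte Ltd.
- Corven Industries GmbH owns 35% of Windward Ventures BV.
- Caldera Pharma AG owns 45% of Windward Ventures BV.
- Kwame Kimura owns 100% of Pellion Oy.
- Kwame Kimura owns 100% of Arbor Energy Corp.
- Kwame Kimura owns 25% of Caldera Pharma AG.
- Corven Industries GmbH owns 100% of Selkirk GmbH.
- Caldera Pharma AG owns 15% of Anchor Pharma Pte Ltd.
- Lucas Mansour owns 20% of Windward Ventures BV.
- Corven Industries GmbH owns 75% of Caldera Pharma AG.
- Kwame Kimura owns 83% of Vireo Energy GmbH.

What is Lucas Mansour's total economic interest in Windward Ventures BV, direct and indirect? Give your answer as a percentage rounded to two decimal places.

Lucas reaches Windward along 3 paths.
Via Corven → Caldera: 100% × 75% × 45% = 33.75%.
Direct stake: 20% = 20%.
Via Corven: 100% × 35% = 35%.
Total: 33.75% + 20% + 35% = 88.75%.

88.75%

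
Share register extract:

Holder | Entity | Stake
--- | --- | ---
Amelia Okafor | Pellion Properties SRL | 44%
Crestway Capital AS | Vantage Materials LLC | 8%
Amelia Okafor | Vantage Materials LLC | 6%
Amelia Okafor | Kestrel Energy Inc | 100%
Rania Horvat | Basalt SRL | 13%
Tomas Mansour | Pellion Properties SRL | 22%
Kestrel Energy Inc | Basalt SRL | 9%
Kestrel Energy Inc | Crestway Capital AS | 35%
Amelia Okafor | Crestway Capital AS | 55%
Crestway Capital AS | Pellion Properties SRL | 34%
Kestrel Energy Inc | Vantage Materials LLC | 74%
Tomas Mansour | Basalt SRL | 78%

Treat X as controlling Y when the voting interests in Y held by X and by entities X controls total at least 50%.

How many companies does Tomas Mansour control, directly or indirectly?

1

Tomas holds 78% of Basalt, so Tomas controls Basalt.
No other company's threshold is met.
Tomas controls 1 company.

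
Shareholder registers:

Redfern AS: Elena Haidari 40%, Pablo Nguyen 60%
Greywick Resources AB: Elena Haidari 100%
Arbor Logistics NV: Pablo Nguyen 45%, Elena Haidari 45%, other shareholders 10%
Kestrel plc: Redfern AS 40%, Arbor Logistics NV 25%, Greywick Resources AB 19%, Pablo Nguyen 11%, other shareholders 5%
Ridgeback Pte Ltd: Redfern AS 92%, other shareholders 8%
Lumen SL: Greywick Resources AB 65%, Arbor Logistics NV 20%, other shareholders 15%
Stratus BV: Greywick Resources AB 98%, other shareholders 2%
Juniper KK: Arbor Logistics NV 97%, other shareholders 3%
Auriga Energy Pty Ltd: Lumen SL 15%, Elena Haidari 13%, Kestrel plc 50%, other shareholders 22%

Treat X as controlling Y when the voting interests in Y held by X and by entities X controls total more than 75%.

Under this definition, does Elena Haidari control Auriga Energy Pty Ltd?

Elena holds 100% of Greywick, so Elena controls Greywick.
Greywick holds 98% of Stratus, so Elena controls Stratus.
In Auriga, Elena's side holds only 13%, not > 75%.
So Elena does not control Auriga.

No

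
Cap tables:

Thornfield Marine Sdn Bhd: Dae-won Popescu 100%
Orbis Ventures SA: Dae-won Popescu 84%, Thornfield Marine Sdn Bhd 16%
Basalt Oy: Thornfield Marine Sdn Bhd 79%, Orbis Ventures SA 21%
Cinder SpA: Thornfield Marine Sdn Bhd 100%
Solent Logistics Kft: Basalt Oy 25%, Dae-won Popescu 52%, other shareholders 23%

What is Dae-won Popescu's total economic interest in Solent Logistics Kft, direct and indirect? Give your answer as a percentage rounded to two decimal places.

77.00%

Dae-won reaches Solent along 4 paths.
Via Thornfield → Basalt: 100% × 79% × 25% = 19.75%.
Via Orbis → Basalt: 84% × 21% × 25% = 4.41%.
Via Thornfield → Orbis → Basalt: 100% × 16% × 21% × 25% = 0.84%.
Direct stake: 52% = 52%.
Total: 19.75% + 4.41% + 0.84% + 52% = 77%.
Rounded: 77.00%.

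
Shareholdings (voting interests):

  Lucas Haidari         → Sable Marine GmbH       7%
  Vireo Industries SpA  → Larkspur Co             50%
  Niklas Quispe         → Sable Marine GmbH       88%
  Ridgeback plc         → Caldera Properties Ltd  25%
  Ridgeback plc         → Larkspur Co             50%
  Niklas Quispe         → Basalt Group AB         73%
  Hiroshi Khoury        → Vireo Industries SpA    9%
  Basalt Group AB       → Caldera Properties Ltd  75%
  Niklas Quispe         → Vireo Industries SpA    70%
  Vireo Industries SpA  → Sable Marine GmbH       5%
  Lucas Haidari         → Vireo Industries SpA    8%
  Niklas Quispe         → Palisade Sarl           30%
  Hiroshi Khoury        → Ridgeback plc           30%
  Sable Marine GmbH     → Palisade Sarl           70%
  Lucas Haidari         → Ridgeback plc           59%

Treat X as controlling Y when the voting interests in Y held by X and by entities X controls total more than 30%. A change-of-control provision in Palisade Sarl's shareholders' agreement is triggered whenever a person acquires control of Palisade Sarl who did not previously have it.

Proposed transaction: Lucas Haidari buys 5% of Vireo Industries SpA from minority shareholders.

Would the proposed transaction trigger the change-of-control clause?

No

The purchase changes only Lucas's holdings, so Lucas is the only person who could newly come to control Palisade.
Lucas holds 59% of Ridgeback, so Lucas controls Ridgeback.
Ridgeback holds 50% of Larkspur, so Lucas controls Larkspur.
Neither Lucas nor any entity Lucas controls holds any voting interest in Palisade.
So before the transaction, Lucas does not control Palisade.
After the purchase, Lucas's direct stake in Vireo rises to 8% + 5% = 13%.
Lucas's side now holds 13% of Vireo, not > 30%, so Lucas still does not control Vireo.
After the transaction, neither Lucas nor any entity Lucas controls holds a voting interest in Palisade, so Lucas still does not control it.
No new person acquires control, so the clause is not triggered.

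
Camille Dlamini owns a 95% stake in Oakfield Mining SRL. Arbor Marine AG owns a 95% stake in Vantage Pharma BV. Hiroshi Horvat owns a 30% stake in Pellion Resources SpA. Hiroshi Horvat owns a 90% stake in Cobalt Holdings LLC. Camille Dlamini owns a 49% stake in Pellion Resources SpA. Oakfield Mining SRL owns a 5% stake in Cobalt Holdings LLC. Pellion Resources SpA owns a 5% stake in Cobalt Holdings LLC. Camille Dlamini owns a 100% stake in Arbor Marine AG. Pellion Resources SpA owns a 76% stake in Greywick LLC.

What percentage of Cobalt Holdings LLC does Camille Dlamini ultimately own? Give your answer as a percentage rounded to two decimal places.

7.20%

Camille reaches Cobalt along 2 paths.
Via Oakfield: 95% × 5% = 4.75%.
Via Pellion: 49% × 5% = 2.45%.
Total: 4.75% + 2.45% = 7.2%.
Rounded: 7.20%.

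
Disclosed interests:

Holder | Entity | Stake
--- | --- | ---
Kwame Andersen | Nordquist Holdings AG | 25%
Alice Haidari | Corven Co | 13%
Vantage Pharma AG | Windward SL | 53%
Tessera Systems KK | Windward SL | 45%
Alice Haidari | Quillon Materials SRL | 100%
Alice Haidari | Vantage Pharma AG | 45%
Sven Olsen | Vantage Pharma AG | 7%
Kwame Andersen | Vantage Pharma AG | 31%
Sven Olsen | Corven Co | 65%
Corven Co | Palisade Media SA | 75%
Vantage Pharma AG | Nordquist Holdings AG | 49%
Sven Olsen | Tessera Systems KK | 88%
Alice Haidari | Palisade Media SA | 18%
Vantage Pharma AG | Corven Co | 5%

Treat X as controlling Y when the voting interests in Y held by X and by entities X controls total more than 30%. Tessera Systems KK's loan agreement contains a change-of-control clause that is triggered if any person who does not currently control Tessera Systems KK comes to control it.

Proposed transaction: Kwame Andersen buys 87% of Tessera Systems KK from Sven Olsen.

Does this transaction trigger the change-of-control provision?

Yes

The purchase adds only to Kwame's holdings (Sven's stake shrinks), so Kwame is the only person who could newly come to control Tessera.
Kwame holds 31% of Vantage, so Kwame controls Vantage.
Vantage and Kwame together hold 49% + 25% = 74% of Nordquist, so Kwame controls Nordquist.
Vantage holds 53% of Windward, so Kwame controls Windward.
Neither Kwame nor any entity Kwame controls holds any voting interest in Tessera.
So before the transaction, Kwame does not control Tessera.
After the purchase, Kwame holds 87% of Tessera directly, and Sven's stake falls to 1%.
Kwame holds 87% of Tessera, so Kwame controls Tessera.
Kwame did not control Tessera before and does after, so the clause is triggered.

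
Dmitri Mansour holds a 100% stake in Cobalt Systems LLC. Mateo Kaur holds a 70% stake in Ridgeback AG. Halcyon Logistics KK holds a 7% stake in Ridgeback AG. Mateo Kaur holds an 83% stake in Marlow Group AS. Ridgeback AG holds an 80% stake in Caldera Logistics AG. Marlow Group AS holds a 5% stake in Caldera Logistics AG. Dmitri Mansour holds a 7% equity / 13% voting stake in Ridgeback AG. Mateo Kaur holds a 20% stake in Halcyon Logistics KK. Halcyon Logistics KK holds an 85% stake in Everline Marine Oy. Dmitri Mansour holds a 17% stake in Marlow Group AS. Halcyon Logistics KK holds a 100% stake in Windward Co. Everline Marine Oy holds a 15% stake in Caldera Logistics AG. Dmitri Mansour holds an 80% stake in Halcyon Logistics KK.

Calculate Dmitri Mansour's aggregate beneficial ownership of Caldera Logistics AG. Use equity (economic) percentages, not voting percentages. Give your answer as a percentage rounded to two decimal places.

Dmitri reaches Caldera along 4 paths.
Via Halcyon → Everline: 80% × 85% × 15% = 10.2%.
Via Halcyon → Ridgeback: 80% × 7% × 80% = 4.48%.
Via Ridgeback: 7% × 80% = 5.6%.
Via Marlow: 17% × 5% = 0.85%.
Total: 10.2% + 4.48% + 5.6% + 0.85% = 21.13%.

21.13%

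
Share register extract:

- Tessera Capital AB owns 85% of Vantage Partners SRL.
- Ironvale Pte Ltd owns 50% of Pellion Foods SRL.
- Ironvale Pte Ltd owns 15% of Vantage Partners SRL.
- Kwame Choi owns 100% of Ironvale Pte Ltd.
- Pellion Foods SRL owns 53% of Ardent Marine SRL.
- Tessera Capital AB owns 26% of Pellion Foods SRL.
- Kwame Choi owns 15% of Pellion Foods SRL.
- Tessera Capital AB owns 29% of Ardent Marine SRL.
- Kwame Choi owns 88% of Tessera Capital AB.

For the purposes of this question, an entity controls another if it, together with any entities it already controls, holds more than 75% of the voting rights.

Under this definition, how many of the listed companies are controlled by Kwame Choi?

Kwame holds 100% of Ironvale, so Kwame controls Ironvale.
Kwame holds 88% of Tessera, so Kwame controls Tessera.
Tessera and Ironvale and Kwame together hold 26% + 50% + 15% = 91% of Pellion, so Kwame controls Pellion.
Ironvale and Tessera together hold 15% + 85% = 100% of Vantage, so Kwame controls Vantage.
Tessera and Pellion together hold 29% + 53% = 82% of Ardent, so Kwame controls Ardent.
Kwame controls 5 companies.

5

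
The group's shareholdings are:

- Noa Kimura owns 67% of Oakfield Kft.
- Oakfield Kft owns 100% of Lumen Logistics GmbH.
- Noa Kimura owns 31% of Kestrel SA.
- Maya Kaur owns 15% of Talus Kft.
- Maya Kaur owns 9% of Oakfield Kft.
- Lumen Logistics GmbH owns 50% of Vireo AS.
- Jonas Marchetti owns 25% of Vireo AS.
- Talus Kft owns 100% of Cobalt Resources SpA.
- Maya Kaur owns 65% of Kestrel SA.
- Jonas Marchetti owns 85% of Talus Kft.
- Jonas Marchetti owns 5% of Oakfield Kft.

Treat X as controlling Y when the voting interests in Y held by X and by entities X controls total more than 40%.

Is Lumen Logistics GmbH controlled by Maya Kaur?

No

Maya holds 65% of Kestrel, so Maya controls Kestrel.
Neither Maya nor any entity Maya controls holds any voting interest in Lumen.
So Maya does not control Lumen.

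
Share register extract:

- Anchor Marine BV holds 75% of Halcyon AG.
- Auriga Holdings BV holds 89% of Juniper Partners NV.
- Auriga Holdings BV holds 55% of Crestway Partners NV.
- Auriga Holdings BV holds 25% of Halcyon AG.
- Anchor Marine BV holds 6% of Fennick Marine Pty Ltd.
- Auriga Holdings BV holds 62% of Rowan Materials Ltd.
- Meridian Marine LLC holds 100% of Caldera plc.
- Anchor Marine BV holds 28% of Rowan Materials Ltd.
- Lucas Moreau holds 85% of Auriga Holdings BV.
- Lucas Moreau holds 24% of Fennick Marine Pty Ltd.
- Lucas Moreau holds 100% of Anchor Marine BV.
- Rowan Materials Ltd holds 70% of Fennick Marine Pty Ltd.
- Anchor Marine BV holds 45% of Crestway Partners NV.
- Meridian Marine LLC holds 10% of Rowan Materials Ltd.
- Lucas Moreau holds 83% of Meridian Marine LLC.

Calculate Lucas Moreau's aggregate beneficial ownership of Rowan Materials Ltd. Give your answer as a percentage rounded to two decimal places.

Lucas reaches Rowan along 3 paths.
Via Meridian: 83% × 10% = 8.3%.
Via Anchor: 100% × 28% = 28%.
Via Auriga: 85% × 62% = 52.7%.
Total: 8.3% + 28% + 52.7% = 89%.
Rounded: 89.00%.

89.00%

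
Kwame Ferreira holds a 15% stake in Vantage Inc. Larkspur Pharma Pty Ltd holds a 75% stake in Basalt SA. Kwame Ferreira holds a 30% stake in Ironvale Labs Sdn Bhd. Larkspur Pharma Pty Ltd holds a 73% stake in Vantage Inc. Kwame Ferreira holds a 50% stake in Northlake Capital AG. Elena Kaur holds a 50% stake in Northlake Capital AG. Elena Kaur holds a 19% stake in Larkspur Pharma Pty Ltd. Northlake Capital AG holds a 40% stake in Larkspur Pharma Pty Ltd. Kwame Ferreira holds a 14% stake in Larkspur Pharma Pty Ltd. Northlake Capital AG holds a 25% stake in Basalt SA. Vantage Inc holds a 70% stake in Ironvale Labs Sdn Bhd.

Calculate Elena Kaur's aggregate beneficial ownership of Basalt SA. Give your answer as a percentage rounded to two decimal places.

Elena reaches Basalt along 3 paths.
Via Larkspur: 19% × 75% = 14.25%.
Via Northlake → Larkspur: 50% × 40% × 75% = 15%.
Via Northlake: 50% × 25% = 12.5%.
Total: 14.25% + 15% + 12.5% = 41.75%.

41.75%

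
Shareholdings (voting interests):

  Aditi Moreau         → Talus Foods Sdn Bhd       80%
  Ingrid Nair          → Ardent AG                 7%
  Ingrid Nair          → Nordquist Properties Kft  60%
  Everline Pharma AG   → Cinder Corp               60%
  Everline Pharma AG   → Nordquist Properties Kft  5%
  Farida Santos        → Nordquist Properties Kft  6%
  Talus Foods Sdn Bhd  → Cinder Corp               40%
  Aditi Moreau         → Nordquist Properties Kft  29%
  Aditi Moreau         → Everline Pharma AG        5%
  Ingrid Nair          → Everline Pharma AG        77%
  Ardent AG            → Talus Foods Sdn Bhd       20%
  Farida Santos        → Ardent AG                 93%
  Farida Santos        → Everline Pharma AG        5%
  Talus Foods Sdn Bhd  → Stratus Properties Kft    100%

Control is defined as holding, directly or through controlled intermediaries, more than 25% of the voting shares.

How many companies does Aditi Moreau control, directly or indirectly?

Aditi holds 80% of Talus, so Aditi controls Talus.
Talus holds 100% of Stratus, so Aditi controls Stratus.
Aditi holds 29% of Nordquist, so Aditi controls Nordquist.
Talus holds 40% of Cinder, so Aditi controls Cinder.
No other company's threshold is met.
Aditi controls 4 companies.

4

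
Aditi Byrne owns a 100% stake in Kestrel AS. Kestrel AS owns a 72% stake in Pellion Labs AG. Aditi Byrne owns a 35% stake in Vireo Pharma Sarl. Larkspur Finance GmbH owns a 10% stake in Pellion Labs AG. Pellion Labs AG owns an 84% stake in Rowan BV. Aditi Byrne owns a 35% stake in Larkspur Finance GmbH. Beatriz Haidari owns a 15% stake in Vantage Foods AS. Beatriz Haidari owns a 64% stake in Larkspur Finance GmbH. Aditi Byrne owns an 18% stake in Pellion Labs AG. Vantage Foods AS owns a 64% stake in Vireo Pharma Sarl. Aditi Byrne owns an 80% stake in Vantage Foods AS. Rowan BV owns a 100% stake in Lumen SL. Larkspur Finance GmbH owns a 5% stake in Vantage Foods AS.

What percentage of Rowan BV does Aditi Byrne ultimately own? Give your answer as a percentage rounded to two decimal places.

78.54%

Aditi reaches Rowan along 3 paths.
Via Pellion: 18% × 84% = 15.12%.
Via Kestrel → Pellion: 100% × 72% × 84% = 60.48%.
Via Larkspur → Pellion: 35% × 10% × 84% = 2.94%.
Total: 15.12% + 60.48% + 2.94% = 78.54%.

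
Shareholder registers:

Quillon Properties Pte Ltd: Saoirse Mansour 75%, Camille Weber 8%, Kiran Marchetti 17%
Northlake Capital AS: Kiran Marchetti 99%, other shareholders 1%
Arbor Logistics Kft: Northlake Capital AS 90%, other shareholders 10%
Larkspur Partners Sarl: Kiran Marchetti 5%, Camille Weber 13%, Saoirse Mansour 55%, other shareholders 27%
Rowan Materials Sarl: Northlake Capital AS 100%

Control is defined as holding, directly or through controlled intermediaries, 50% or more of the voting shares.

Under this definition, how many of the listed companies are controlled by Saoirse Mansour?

Saoirse holds 75% of Quillon, so Saoirse controls Quillon.
Saoirse holds 55% of Larkspur, so Saoirse controls Larkspur.
No other company's threshold is met.
Saoirse controls 2 companies.

2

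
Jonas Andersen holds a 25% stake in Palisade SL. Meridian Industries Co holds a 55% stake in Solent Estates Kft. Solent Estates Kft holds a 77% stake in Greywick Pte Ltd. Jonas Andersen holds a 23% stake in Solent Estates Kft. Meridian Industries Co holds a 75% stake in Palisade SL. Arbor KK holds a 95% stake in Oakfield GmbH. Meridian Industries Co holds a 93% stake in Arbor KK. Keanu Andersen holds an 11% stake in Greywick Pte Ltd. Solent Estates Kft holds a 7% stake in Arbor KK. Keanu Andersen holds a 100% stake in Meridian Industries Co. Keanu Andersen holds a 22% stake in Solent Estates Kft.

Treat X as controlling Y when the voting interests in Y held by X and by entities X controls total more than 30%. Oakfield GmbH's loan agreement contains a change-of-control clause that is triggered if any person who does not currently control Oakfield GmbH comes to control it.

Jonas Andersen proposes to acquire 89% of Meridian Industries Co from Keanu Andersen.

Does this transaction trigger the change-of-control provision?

Yes

The purchase adds only to Jonas's holdings (Keanu's stake shrinks), so Jonas is the only person who could newly come to control Oakfield.
Jonas's largest direct stake is 25% in Palisade, which does not meet the threshold, so Jonas controls no company.
Neither Jonas nor any entity Jonas controls holds any voting interest in Oakfield.
So before the transaction, Jonas does not control Oakfield.
After the purchase, Jonas holds 89% of Meridian directly, and Keanu's stake falls to 11%.
Jonas holds 89% of Meridian, so Jonas controls Meridian.
Meridian and Jonas together hold 55% + 23% = 78% of Solent, so Jonas controls Solent.
Meridian and Solent together hold 93% + 7% = 100% of Arbor, so Jonas controls Arbor.
Arbor holds 95% of Oakfield, so Jonas controls Oakfield.
Jonas did not control Oakfield before and does after, so the clause is triggered.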